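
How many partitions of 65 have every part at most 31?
p(65, parts ≤ 31) = 1958596

Use the recurrence p(n, m) = p(n, m−1) + p(n−m, m): either the largest part is < m (count p(n, m−1)) or the largest part is exactly m (remove one copy of m, count p(n−m, m)). With p(0, ·) = 1 this gives p(65, parts ≤ 31) = 1958596. (By conjugating Young diagrams, this also counts partitions of 65 into at most 31 parts.)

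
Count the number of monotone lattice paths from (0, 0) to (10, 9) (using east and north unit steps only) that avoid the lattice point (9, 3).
Number of paths = 90838

Total paths from (0, 0) to (10, 9): C(19, 10) = 92378. Paths through (9, 3): (paths (0, 0) → (9, 3)) × (paths (9, 3) → (10, 9)) = C(12, 9) · C(7, 1) = 220 · 7 = 1540. Avoidance count = 92378 − 1540 = 90838.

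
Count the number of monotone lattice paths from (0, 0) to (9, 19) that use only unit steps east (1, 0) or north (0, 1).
Number of paths = 6906900

A monotone lattice path from (0, 0) to (9, 19) consists of 9 east steps and 19 north steps in some order, so it is determined by which 9 of the 28 steps are east. The count is C(28, 9) = 6906900.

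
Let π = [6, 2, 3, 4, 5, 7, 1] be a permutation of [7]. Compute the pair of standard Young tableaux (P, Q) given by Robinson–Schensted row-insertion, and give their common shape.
P = [1, 3, 4, 5, 7] / [2] / [6];  Q = [1, 3, 4, 5, 6] / [2] / [7];  common shape = (5, 1, 1)

Row-insert the values π_1, π_2, … into P one at a time, bumping the leftmost entry strictly greater than the inserted value down to the next row. The recording tableau Q records, in position (i, j), the step at which that cell was added to P.
  Insert 6 (step 1): P = [6];  Q = [1]
  Insert 2 (step 2): P = [2] / [6];  Q = [1] / [2]
  Insert 3 (step 3): P = [2, 3] / [6];  Q = [1, 3] / [2]
  Insert 4 (step 4): P = [2, 3, 4] / [6];  Q = [1, 3, 4] / [2]
  Insert 5 (step 5): P = [2, 3, 4, 5] / [6];  Q = [1, 3, 4, 5] / [2]
  Insert 7 (step 6): P = [2, 3, 4, 5, 7] / [6];  Q = [1, 3, 4, 5, 6] / [2]
  Insert 1 (step 7): P = [1, 3, 4, 5, 7] / [2] / [6];  Q = [1, 3, 4, 5, 6] / [2] / [7]
Final shape: (5, 1, 1).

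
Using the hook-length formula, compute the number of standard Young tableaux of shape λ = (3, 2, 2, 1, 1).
# SYT of shape (3, 2, 2, 1, 1) = 162

Hook-length formula: f^λ = n! / Π hook(c), product over all cells c of the Young diagram. For λ = (3, 2, 2, 1, 1), n = 9 boxes. Hook lengths by row (left-to-right, top-to-bottom): [7, 4, 1]; [5, 2]; [4, 1]; [2]; [1]. Product of hooks = 2240. So f^λ = 9! / 2240 = 362880 / 2240 = 162.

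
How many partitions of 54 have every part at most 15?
p(54, parts ≤ 15) = 247587

Use the recurrence p(n, m) = p(n, m−1) + p(n−m, m): either the largest part is < m (count p(n, m−1)) or the largest part is exactly m (remove one copy of m, count p(n−m, m)). With p(0, ·) = 1 this gives p(54, parts ≤ 15) = 247587. (By conjugating Young diagrams, this also counts partitions of 54 into at most 15 parts.)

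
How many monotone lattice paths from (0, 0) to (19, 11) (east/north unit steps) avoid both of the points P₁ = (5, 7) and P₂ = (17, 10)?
Number of paths = 27976005

Inclusion–exclusion. Total paths: C(30, 19) = 54627300. Through P₁: C(12, 5)·C(18, 14) = 2423520. Through P₂: C(27, 17)·C(3, 2) = 25308855. Since P₁ is strictly southwest of P₂, a monotone path through both must visit P₁ then P₂; paths through both = C(12, 5)·C(15, 12)·C(3, 2) = 1081080. Avoid both = 54627300 − 2423520 − 25308855 + 1081080 = 27976005.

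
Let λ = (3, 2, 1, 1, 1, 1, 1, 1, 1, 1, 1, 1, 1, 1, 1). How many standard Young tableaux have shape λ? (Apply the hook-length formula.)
# SYT of shape (3, 2, 1, 1, 1, 1, 1, 1, 1, 1, 1, 1, 1, 1, 1) = 1344

Hook-length formula: f^λ = n! / Π hook(c), product over all cells c of the Young diagram. For λ = (3, 2, 1, 1, 1, 1, 1, 1, 1, 1, 1, 1, 1, 1, 1), n = 18 boxes. Hook lengths by row (left-to-right, top-to-bottom): [17, 3, 1]; [15, 1]; [13]; [12]; [11]; [10]; [9]; [8]; [7]; [6]; [5]; [4]; [3]; [2]; [1]. Product of hooks = 4763670912000. So f^λ = 18! / 4763670912000 = 6402373705728000 / 4763670912000 = 1344.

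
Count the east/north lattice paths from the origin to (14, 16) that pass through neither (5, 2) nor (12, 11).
Number of paths = 104913087

Inclusion–exclusion. Total paths: C(30, 14) = 145422675. Through P₁: C(7, 5)·C(23, 9) = 17160990. Through P₂: C(23, 12)·C(7, 2) = 28393638. Since P₁ is strictly southwest of P₂, a monotone path through both must visit P₁ then P₂; paths through both = C(7, 5)·C(16, 7)·C(7, 2) = 5045040. Avoid both = 145422675 − 17160990 − 28393638 + 5045040 = 104913087.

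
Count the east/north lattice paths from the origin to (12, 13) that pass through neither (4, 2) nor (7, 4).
Number of paths = 3706210

Inclusion–exclusion. Total paths: C(25, 12) = 5200300. Through P₁: C(6, 4)·C(19, 8) = 1133730. Through P₂: C(11, 7)·C(14, 5) = 660660. Since P₁ is strictly southwest of P₂, a monotone path through both must visit P₁ then P₂; paths through both = C(6, 4)·C(5, 3)·C(14, 5) = 300300. Avoid both = 5200300 − 1133730 − 660660 + 300300 = 3706210.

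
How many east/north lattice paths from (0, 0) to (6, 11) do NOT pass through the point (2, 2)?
Number of paths = 8086

Total paths from (0, 0) to (6, 11): C(17, 6) = 12376. Paths through (2, 2): (paths (0, 0) → (2, 2)) × (paths (2, 2) → (6, 11)) = C(4, 2) · C(13, 4) = 6 · 715 = 4290. Avoidance count = 12376 − 4290 = 8086.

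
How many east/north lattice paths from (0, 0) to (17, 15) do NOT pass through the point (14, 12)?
Number of paths = 372568720

Total paths from (0, 0) to (17, 15): C(32, 17) = 565722720. Paths through (14, 12): (paths (0, 0) → (14, 12)) × (paths (14, 12) → (17, 15)) = C(26, 14) · C(6, 3) = 9657700 · 20 = 193154000. Avoidance count = 565722720 − 193154000 = 372568720.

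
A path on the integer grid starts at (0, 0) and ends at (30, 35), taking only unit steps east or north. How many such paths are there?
Number of paths = 3009106305270645216

A monotone lattice path from (0, 0) to (30, 35) consists of 30 east steps and 35 north steps in some order, so it is determined by which 30 of the 65 steps are east. The count is C(65, 30) = 3009106305270645216.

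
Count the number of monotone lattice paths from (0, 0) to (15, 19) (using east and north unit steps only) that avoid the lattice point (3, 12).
Number of paths = 1833040980

Total paths from (0, 0) to (15, 19): C(34, 15) = 1855967520. Paths through (3, 12): (paths (0, 0) → (3, 12)) × (paths (3, 12) → (15, 19)) = C(15, 3) · C(19, 12) = 455 · 50388 = 22926540. Avoidance count = 1855967520 − 22926540 = 1833040980.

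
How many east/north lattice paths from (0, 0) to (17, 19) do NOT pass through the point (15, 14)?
Number of paths = 6968762640

Total paths from (0, 0) to (17, 19): C(36, 17) = 8597496600. Paths through (15, 14): (paths (0, 0) → (15, 14)) × (paths (15, 14) → (17, 19)) = C(29, 15) · C(7, 2) = 77558760 · 21 = 1628733960. Avoidance count = 8597496600 − 1628733960 = 6968762640.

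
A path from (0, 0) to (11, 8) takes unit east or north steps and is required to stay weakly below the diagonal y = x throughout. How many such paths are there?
Number of paths = 25194

By the reflection principle (André's argument), the number of monotone paths to (11, 8) with n ≤ m that never go above y = x is C(19, 11) − C(19, 12) = 75582 − 50388 = 25194.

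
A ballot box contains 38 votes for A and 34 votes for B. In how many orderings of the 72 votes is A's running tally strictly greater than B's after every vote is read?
Strict-lead orderings = 22031207552900835380

Total orderings of the 72 votes with 38 for A: C(72, 38) = 396561735952215036840. By the Bertrand ballot formula (Cycle Lemma / reflection principle), the number of orderings in which A is strictly ahead of B throughout is (p − q)/(p + q) · C(p + q, p) = (38 − 34)/(38 + 34) · 396561735952215036840 = 22031207552900835380.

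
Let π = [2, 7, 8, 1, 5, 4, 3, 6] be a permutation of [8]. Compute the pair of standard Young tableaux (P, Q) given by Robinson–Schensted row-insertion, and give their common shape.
P = [1, 3, 6] / [2, 4, 8] / [5] / [7];  Q = [1, 2, 3] / [4, 5, 8] / [6] / [7];  common shape = (3, 3, 1, 1)

Row-insert the values π_1, π_2, … into P one at a time, bumping the leftmost entry strictly greater than the inserted value down to the next row. The recording tableau Q records, in position (i, j), the step at which that cell was added to P.
  Insert 2 (step 1): P = [2];  Q = [1]
  Insert 7 (step 2): P = [2, 7];  Q = [1, 2]
  Insert 8 (step 3): P = [2, 7, 8];  Q = [1, 2, 3]
  Insert 1 (step 4): P = [1, 7, 8] / [2];  Q = [1, 2, 3] / [4]
  Insert 5 (step 5): P = [1, 5, 8] / [2, 7];  Q = [1, 2, 3] / [4, 5]
  Insert 4 (step 6): P = [1, 4, 8] / [2, 5] / [7];  Q = [1, 2, 3] / [4, 5] / [6]
  Insert 3 (step 7): P = [1, 3, 8] / [2, 4] / [5] / [7];  Q = [1, 2, 3] / [4, 5] / [6] / [7]
  Insert 6 (step 8): P = [1, 3, 6] / [2, 4, 8] / [5] / [7];  Q = [1, 2, 3] / [4, 5, 8] / [6] / [7]
Final shape: (3, 3, 1, 1).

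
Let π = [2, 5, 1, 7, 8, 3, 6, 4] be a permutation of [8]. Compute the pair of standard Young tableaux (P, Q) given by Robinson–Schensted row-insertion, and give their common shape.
P = [1, 3, 4, 8] / [2, 5, 6] / [7];  Q = [1, 2, 4, 5] / [3, 6, 7] / [8];  common shape = (4, 3, 1)

Row-insert the values π_1, π_2, … into P one at a time, bumping the leftmost entry strictly greater than the inserted value down to the next row. The recording tableau Q records, in position (i, j), the step at which that cell was added to P.
  Insert 2 (step 1): P = [2];  Q = [1]
  Insert 5 (step 2): P = [2, 5];  Q = [1, 2]
  Insert 1 (step 3): P = [1, 5] / [2];  Q = [1, 2] / [3]
  Insert 7 (step 4): P = [1, 5, 7] / [2];  Q = [1, 2, 4] / [3]
  Insert 8 (step 5): P = [1, 5, 7, 8] / [2];  Q = [1, 2, 4, 5] / [3]
  Insert 3 (step 6): P = [1, 3, 7, 8] / [2, 5];  Q = [1, 2, 4, 5] / [3, 6]
  Insert 6 (step 7): P = [1, 3, 6, 8] / [2, 5, 7];  Q = [1, 2, 4, 5] / [3, 6, 7]
  Insert 4 (step 8): P = [1, 3, 4, 8] / [2, 5, 6] / [7];  Q = [1, 2, 4, 5] / [3, 6, 7] / [8]
Final shape: (4, 3, 1).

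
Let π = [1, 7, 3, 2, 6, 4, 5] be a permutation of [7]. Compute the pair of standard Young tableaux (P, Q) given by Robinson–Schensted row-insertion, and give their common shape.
P = [1, 2, 4, 5] / [3, 6] / [7];  Q = [1, 2, 5, 7] / [3, 6] / [4];  common shape = (4, 2, 1)

Row-insert the values π_1, π_2, … into P one at a time, bumping the leftmost entry strictly greater than the inserted value down to the next row. The recording tableau Q records, in position (i, j), the step at which that cell was added to P.
  Insert 1 (step 1): P = [1];  Q = [1]
  Insert 7 (step 2): P = [1, 7];  Q = [1, 2]
  Insert 3 (step 3): P = [1, 3] / [7];  Q = [1, 2] / [3]
  Insert 2 (step 4): P = [1, 2] / [3] / [7];  Q = [1, 2] / [3] / [4]
  Insert 6 (step 5): P = [1, 2, 6] / [3] / [7];  Q = [1, 2, 5] / [3] / [4]
  Insert 4 (step 6): P = [1, 2, 4] / [3, 6] / [7];  Q = [1, 2, 5] / [3, 6] / [4]
  Insert 5 (step 7): P = [1, 2, 4, 5] / [3, 6] / [7];  Q = [1, 2, 5, 7] / [3, 6] / [4]
Final shape: (4, 2, 1).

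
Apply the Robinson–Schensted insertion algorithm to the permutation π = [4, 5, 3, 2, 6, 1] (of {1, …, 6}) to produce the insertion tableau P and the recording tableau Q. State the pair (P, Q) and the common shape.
P = [1, 5, 6] / [2] / [3] / [4];  Q = [1, 2, 5] / [3] / [4] / [6];  common shape = (3, 1, 1, 1)

Row-insert the values π_1, π_2, … into P one at a time, bumping the leftmost entry strictly greater than the inserted value down to the next row. The recording tableau Q records, in position (i, j), the step at which that cell was added to P.
  Insert 4 (step 1): P = [4];  Q = [1]
  Insert 5 (step 2): P = [4, 5];  Q = [1, 2]
  Insert 3 (step 3): P = [3, 5] / [4];  Q = [1, 2] / [3]
  Insert 2 (step 4): P = [2, 5] / [3] / [4];  Q = [1, 2] / [3] / [4]
  Insert 6 (step 5): P = [2, 5, 6] / [3] / [4];  Q = [1, 2, 5] / [3] / [4]
  Insert 1 (step 6): P = [1, 5, 6] / [2] / [3] / [4];  Q = [1, 2, 5] / [3] / [4] / [6]
Final shape: (3, 1, 1, 1).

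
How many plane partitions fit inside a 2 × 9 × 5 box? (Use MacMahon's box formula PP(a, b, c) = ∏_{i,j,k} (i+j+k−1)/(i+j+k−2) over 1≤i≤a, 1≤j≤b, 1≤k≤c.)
PP(2, 9, 5) = 1002001

Evaluate the triple product over i = 1..2, j = 1..9, k = 1..5. The factors are (2/1) · (3/2) · (4/3) · (5/4) · (6/5) · (3/2) · (4/3) · (5/4) · … (90 factors total). The numerators and denominators telescope so the product is an integer; carrying out the multiplication exactly gives PP(2, 9, 5) = 1002001.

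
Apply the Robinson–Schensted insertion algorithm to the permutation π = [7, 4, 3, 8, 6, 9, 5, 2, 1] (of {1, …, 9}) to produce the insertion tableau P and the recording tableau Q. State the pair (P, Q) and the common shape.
P = [1, 5, 9] / [2, 6] / [3, 8] / [4] / [7];  Q = [1, 4, 6] / [2, 5] / [3, 7] / [8] / [9];  common shape = (3, 2, 2, 1, 1)

Row-insert the values π_1, π_2, … into P one at a time, bumping the leftmost entry strictly greater than the inserted value down to the next row. The recording tableau Q records, in position (i, j), the step at which that cell was added to P.
  Insert 7 (step 1): P = [7];  Q = [1]
  Insert 4 (step 2): P = [4] / [7];  Q = [1] / [2]
  Insert 3 (step 3): P = [3] / [4] / [7];  Q = [1] / [2] / [3]
  Insert 8 (step 4): P = [3, 8] / [4] / [7];  Q = [1, 4] / [2] / [3]
  Insert 6 (step 5): P = [3, 6] / [4, 8] / [7];  Q = [1, 4] / [2, 5] / [3]
  Insert 9 (step 6): P = [3, 6, 9] / [4, 8] / [7];  Q = [1, 4, 6] / [2, 5] / [3]
  Insert 5 (step 7): P = [3, 5, 9] / [4, 6] / [7, 8];  Q = [1, 4, 6] / [2, 5] / [3, 7]
  Insert 2 (step 8): P = [2, 5, 9] / [3, 6] / [4, 8] / [7];  Q = [1, 4, 6] / [2, 5] / [3, 7] / [8]
  Insert 1 (step 9): P = [1, 5, 9] / [2, 6] / [3, 8] / [4] / [7];  Q = [1, 4, 6] / [2, 5] / [3, 7] / [8] / [9]
Final shape: (3, 2, 2, 1, 1).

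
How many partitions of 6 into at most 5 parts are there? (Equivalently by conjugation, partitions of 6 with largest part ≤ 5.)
p(6, parts ≤ 5) = 10

Partitions of 6 with all parts ≤ 5: 5+1, 4+2, 4+1+1, 3+3, 3+2+1, 3+1+1+1, 2+2+2, 2+2+1+1, 2+1+1+1+1, 1+1+1+1+1+1. Count = 10.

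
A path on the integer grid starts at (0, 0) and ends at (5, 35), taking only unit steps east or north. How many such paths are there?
Number of paths = 658008

A monotone lattice path from (0, 0) to (5, 35) consists of 5 east steps and 35 north steps in some order, so it is determined by which 5 of the 40 steps are east. The count is C(40, 5) = 658008.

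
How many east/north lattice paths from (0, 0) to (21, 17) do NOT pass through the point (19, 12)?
Number of paths = 25817612355

Total paths from (0, 0) to (21, 17): C(38, 21) = 28781143380. Paths through (19, 12): (paths (0, 0) → (19, 12)) × (paths (19, 12) → (21, 17)) = C(31, 19) · C(7, 2) = 141120525 · 21 = 2963531025. Avoidance count = 28781143380 − 2963531025 = 25817612355.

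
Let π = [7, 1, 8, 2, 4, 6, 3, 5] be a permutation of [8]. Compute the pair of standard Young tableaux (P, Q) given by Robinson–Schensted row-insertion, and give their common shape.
P = [1, 2, 3, 5] / [4, 6] / [7, 8];  Q = [1, 3, 5, 6] / [2, 4] / [7, 8];  common shape = (4, 2, 2)

Row-insert the values π_1, π_2, … into P one at a time, bumping the leftmost entry strictly greater than the inserted value down to the next row. The recording tableau Q records, in position (i, j), the step at which that cell was added to P.
  Insert 7 (step 1): P = [7];  Q = [1]
  Insert 1 (step 2): P = [1] / [7];  Q = [1] / [2]
  Insert 8 (step 3): P = [1, 8] / [7];  Q = [1, 3] / [2]
  Insert 2 (step 4): P = [1, 2] / [7, 8];  Q = [1, 3] / [2, 4]
  Insert 4 (step 5): P = [1, 2, 4] / [7, 8];  Q = [1, 3, 5] / [2, 4]
  Insert 6 (step 6): P = [1, 2, 4, 6] / [7, 8];  Q = [1, 3, 5, 6] / [2, 4]
  Insert 3 (step 7): P = [1, 2, 3, 6] / [4, 8] / [7];  Q = [1, 3, 5, 6] / [2, 4] / [7]
  Insert 5 (step 8): P = [1, 2, 3, 5] / [4, 6] / [7, 8];  Q = [1, 3, 5, 6] / [2, 4] / [7, 8]
Final shape: (4, 2, 2).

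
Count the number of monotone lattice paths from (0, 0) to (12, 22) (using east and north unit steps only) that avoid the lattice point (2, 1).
Number of paths = 415297545

Total paths from (0, 0) to (12, 22): C(34, 12) = 548354040. Paths through (2, 1): (paths (0, 0) → (2, 1)) × (paths (2, 1) → (12, 22)) = C(3, 2) · C(31, 10) = 3 · 44352165 = 133056495. Avoidance count = 548354040 − 133056495 = 415297545.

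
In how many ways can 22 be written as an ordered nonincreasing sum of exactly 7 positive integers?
p(22, 7 parts) = 131

Partitions of n into exactly k parts are in bijection with partitions of n − k into at most k parts (subtract 1 from each part). So p(22, exactly 7) = p(15, parts ≤ 7). Computing via the recurrence p(m, j) = p(m, j−1) + p(m−j, j) gives 131.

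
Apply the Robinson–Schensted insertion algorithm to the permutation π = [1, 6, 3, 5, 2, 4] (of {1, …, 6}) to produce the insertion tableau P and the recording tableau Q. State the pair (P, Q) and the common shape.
P = [1, 2, 4] / [3, 5] / [6];  Q = [1, 2, 4] / [3, 6] / [5];  common shape = (3, 2, 1)

Row-insert the values π_1, π_2, … into P one at a time, bumping the leftmost entry strictly greater than the inserted value down to the next row. The recording tableau Q records, in position (i, j), the step at which that cell was added to P.
  Insert 1 (step 1): P = [1];  Q = [1]
  Insert 6 (step 2): P = [1, 6];  Q = [1, 2]
  Insert 3 (step 3): P = [1, 3] / [6];  Q = [1, 2] / [3]
  Insert 5 (step 4): P = [1, 3, 5] / [6];  Q = [1, 2, 4] / [3]
  Insert 2 (step 5): P = [1, 2, 5] / [3] / [6];  Q = [1, 2, 4] / [3] / [5]
  Insert 4 (step 6): P = [1, 2, 4] / [3, 5] / [6];  Q = [1, 2, 4] / [3, 6] / [5]
Final shape: (3, 2, 1).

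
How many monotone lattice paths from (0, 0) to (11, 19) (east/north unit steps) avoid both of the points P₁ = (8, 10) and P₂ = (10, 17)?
Number of paths = 24417549

Inclusion–exclusion. Total paths: C(30, 11) = 54627300. Through P₁: C(18, 8)·C(12, 3) = 9626760. Through P₂: C(27, 10)·C(3, 1) = 25308855. Since P₁ is strictly southwest of P₂, a monotone path through both must visit P₁ then P₂; paths through both = C(18, 8)·C(9, 2)·C(3, 1) = 4725864. Avoid both = 54627300 − 9626760 − 25308855 + 4725864 = 24417549.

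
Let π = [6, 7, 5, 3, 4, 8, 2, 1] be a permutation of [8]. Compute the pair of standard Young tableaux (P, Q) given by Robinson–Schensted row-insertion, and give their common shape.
P = [1, 4, 8] / [2, 7] / [3] / [5] / [6];  Q = [1, 2, 6] / [3, 5] / [4] / [7] / [8];  common shape = (3, 2, 1, 1, 1)

Row-insert the values π_1, π_2, … into P one at a time, bumping the leftmost entry strictly greater than the inserted value down to the next row. The recording tableau Q records, in position (i, j), the step at which that cell was added to P.
  Insert 6 (step 1): P = [6];  Q = [1]
  Insert 7 (step 2): P = [6, 7];  Q = [1, 2]
  Insert 5 (step 3): P = [5, 7] / [6];  Q = [1, 2] / [3]
  Insert 3 (step 4): P = [3, 7] / [5] / [6];  Q = [1, 2] / [3] / [4]
  Insert 4 (step 5): P = [3, 4] / [5, 7] / [6];  Q = [1, 2] / [3, 5] / [4]
  Insert 8 (step 6): P = [3, 4, 8] / [5, 7] / [6];  Q = [1, 2, 6] / [3, 5] / [4]
  Insert 2 (step 7): P = [2, 4, 8] / [3, 7] / [5] / [6];  Q = [1, 2, 6] / [3, 5] / [4] / [7]
  Insert 1 (step 8): P = [1, 4, 8] / [2, 7] / [3] / [5] / [6];  Q = [1, 2, 6] / [3, 5] / [4] / [7] / [8]
Final shape: (3, 2, 1, 1, 1).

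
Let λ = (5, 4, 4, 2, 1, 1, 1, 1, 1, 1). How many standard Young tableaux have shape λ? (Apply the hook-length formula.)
# SYT of shape (5, 4, 4, 2, 1, 1, 1, 1, 1, 1) = 142849980

Hook-length formula: f^λ = n! / Π hook(c), product over all cells c of the Young diagram. For λ = (5, 4, 4, 2, 1, 1, 1, 1, 1, 1), n = 21 boxes. Hook lengths by row (left-to-right, top-to-bottom): [14, 7, 5, 4, 1]; [12, 5, 3, 2]; [11, 4, 2, 1]; [8, 1]; [6]; [5]; [4]; [3]; [2]; [1]. Product of hooks = 357654528000. So f^λ = 21! / 357654528000 = 51090942171709440000 / 357654528000 = 142849980.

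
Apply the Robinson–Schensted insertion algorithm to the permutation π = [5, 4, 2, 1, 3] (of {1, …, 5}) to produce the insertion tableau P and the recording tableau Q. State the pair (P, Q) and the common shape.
P = [1, 3] / [2] / [4] / [5];  Q = [1, 5] / [2] / [3] / [4];  common shape = (2, 1, 1, 1)

Row-insert the values π_1, π_2, … into P one at a time, bumping the leftmost entry strictly greater than the inserted value down to the next row. The recording tableau Q records, in position (i, j), the step at which that cell was added to P.
  Insert 5 (step 1): P = [5];  Q = [1]
  Insert 4 (step 2): P = [4] / [5];  Q = [1] / [2]
  Insert 2 (step 3): P = [2] / [4] / [5];  Q = [1] / [2] / [3]
  Insert 1 (step 4): P = [1] / [2] / [4] / [5];  Q = [1] / [2] / [3] / [4]
  Insert 3 (step 5): P = [1, 3] / [2] / [4] / [5];  Q = [1, 5] / [2] / [3] / [4]
Final shape: (2, 1, 1, 1).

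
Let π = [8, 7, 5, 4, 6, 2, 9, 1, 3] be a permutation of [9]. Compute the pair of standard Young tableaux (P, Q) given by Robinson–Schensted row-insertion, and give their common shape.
P = [1, 3, 9] / [2, 6] / [4] / [5] / [7] / [8];  Q = [1, 5, 7] / [2, 9] / [3] / [4] / [6] / [8];  common shape = (3, 2, 1, 1, 1, 1)

Row-insert the values π_1, π_2, … into P one at a time, bumping the leftmost entry strictly greater than the inserted value down to the next row. The recording tableau Q records, in position (i, j), the step at which that cell was added to P.
  Insert 8 (step 1): P = [8];  Q = [1]
  Insert 7 (step 2): P = [7] / [8];  Q = [1] / [2]
  Insert 5 (step 3): P = [5] / [7] / [8];  Q = [1] / [2] / [3]
  Insert 4 (step 4): P = [4] / [5] / [7] / [8];  Q = [1] / [2] / [3] / [4]
  Insert 6 (step 5): P = [4, 6] / [5] / [7] / [8];  Q = [1, 5] / [2] / [3] / [4]
  Insert 2 (step 6): P = [2, 6] / [4] / [5] / [7] / [8];  Q = [1, 5] / [2] / [3] / [4] / [6]
  Insert 9 (step 7): P = [2, 6, 9] / [4] / [5] / [7] / [8];  Q = [1, 5, 7] / [2] / [3] / [4] / [6]
  Insert 1 (step 8): P = [1, 6, 9] / [2] / [4] / [5] / [7] / [8];  Q = [1, 5, 7] / [2] / [3] / [4] / [6] / [8]
  Insert 3 (step 9): P = [1, 3, 9] / [2, 6] / [4] / [5] / [7] / [8];  Q = [1, 5, 7] / [2, 9] / [3] / [4] / [6] / [8]
Final shape: (3, 2, 1, 1, 1, 1).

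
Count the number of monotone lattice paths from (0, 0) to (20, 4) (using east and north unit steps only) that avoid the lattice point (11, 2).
Number of paths = 6336

Total paths from (0, 0) to (20, 4): C(24, 20) = 10626. Paths through (11, 2): (paths (0, 0) → (11, 2)) × (paths (11, 2) → (20, 4)) = C(13, 11) · C(11, 9) = 78 · 55 = 4290. Avoidance count = 10626 − 4290 = 6336.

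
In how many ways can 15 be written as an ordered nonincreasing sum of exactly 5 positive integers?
p(15, 5 parts) = 30

Partitions of n into exactly k parts ↔ partitions of n − k into at most k parts (subtract 1 from each part). For n = 15, k = 5, the partitions are: 11+1+1+1+1, 10+2+1+1+1, 9+3+1+1+1, 9+2+2+1+1, 8+4+1+1+1, 8+3+2+1+1, 8+2+2+2+1, 7+5+1+1+1, 7+4+2+1+1, 7+3+3+1+1, 7+3+2+2+1, 7+2+2+2+2, 6+6+1+1+1, 6+5+2+1+1, 6+4+3+1+1, 6+4+2+2+1, 6+3+3+2+1, 6+3+2+2+2, 5+5+3+1+1, 5+5+2+2+1, 5+4+4+1+1, 5+4+3+2+1, 5+4+2+2+2, 5+3+3+3+1, 5+3+3+2+2, 4+4+4+2+1, 4+4+3+3+1, 4+4+3+2+2, 4+3+3+3+2, 3+3+3+3+3. Count = 30.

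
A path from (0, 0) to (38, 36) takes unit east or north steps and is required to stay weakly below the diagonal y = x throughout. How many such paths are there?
Number of paths = 130783058462384959036

By the reflection principle (André's argument), the number of monotone paths to (38, 36) with n ≤ m that never go above y = x is C(74, 38) − C(74, 39) = 1700179760011004467468 − 1569396701548619508432 = 130783058462384959036.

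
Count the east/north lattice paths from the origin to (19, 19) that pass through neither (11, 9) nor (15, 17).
Number of paths = 20756932320

Inclusion–exclusion. Total paths: C(38, 19) = 35345263800. Through P₁: C(20, 11)·C(18, 8) = 7349593680. Through P₂: C(32, 15)·C(6, 4) = 8485840800. Since P₁ is strictly southwest of P₂, a monotone path through both must visit P₁ then P₂; paths through both = C(20, 11)·C(12, 4)·C(6, 4) = 1247103000. Avoid both = 35345263800 − 7349593680 − 8485840800 + 1247103000 = 20756932320.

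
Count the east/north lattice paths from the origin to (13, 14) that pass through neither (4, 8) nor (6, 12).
Number of paths = 17179821

Inclusion–exclusion. Total paths: C(27, 13) = 20058300. Through P₁: C(12, 4)·C(15, 9) = 2477475. Through P₂: C(18, 6)·C(9, 7) = 668304. Since P₁ is strictly southwest of P₂, a monotone path through both must visit P₁ then P₂; paths through both = C(12, 4)·C(6, 2)·C(9, 7) = 267300. Avoid both = 20058300 − 2477475 − 668304 + 267300 = 17179821.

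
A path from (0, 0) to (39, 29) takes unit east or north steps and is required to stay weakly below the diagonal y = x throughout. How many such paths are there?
Number of paths = 3781522612668189928

By the reflection principle (André's argument), the number of monotone paths to (39, 29) with n ≤ m that never go above y = x is C(68, 39) − C(68, 40) = 13750991318793417920 − 9969468706125227992 = 3781522612668189928.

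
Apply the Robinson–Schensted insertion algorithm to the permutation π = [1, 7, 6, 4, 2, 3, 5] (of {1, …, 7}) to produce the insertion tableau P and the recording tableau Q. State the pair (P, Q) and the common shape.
P = [1, 2, 3, 5] / [4] / [6] / [7];  Q = [1, 2, 6, 7] / [3] / [4] / [5];  common shape = (4, 1, 1, 1)

Row-insert the values π_1, π_2, … into P one at a time, bumping the leftmost entry strictly greater than the inserted value down to the next row. The recording tableau Q records, in position (i, j), the step at which that cell was added to P.
  Insert 1 (step 1): P = [1];  Q = [1]
  Insert 7 (step 2): P = [1, 7];  Q = [1, 2]
  Insert 6 (step 3): P = [1, 6] / [7];  Q = [1, 2] / [3]
  Insert 4 (step 4): P = [1, 4] / [6] / [7];  Q = [1, 2] / [3] / [4]
  Insert 2 (step 5): P = [1, 2] / [4] / [6] / [7];  Q = [1, 2] / [3] / [4] / [5]
  Insert 3 (step 6): P = [1, 2, 3] / [4] / [6] / [7];  Q = [1, 2, 6] / [3] / [4] / [5]
  Insert 5 (step 7): P = [1, 2, 3, 5] / [4] / [6] / [7];  Q = [1, 2, 6, 7] / [3] / [4] / [5]
Final shape: (4, 1, 1, 1).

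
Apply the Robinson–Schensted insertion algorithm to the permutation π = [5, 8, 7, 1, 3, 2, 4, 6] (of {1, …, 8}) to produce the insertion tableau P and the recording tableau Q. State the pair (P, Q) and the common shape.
P = [1, 2, 4, 6] / [3, 7] / [5] / [8];  Q = [1, 2, 7, 8] / [3, 5] / [4] / [6];  common shape = (4, 2, 1, 1)

Row-insert the values π_1, π_2, … into P one at a time, bumping the leftmost entry strictly greater than the inserted value down to the next row. The recording tableau Q records, in position (i, j), the step at which that cell was added to P.
  Insert 5 (step 1): P = [5];  Q = [1]
  Insert 8 (step 2): P = [5, 8];  Q = [1, 2]
  Insert 7 (step 3): P = [5, 7] / [8];  Q = [1, 2] / [3]
  Insert 1 (step 4): P = [1, 7] / [5] / [8];  Q = [1, 2] / [3] / [4]
  Insert 3 (step 5): P = [1, 3] / [5, 7] / [8];  Q = [1, 2] / [3, 5] / [4]
  Insert 2 (step 6): P = [1, 2] / [3, 7] / [5] / [8];  Q = [1, 2] / [3, 5] / [4] / [6]
  Insert 4 (step 7): P = [1, 2, 4] / [3, 7] / [5] / [8];  Q = [1, 2, 7] / [3, 5] / [4] / [6]
  Insert 6 (step 8): P = [1, 2, 4, 6] / [3, 7] / [5] / [8];  Q = [1, 2, 7, 8] / [3, 5] / [4] / [6]
Final shape: (4, 2, 1, 1).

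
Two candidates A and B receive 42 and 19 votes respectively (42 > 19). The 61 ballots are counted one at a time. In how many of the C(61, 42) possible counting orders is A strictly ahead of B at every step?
Strict-lead orderings = 1119772632212850

Total orderings of the 61 votes with 42 for A: C(61, 42) = 2969831763694950. By the Bertrand ballot formula (Cycle Lemma / reflection principle), the number of orderings in which A is strictly ahead of B throughout is (p − q)/(p + q) · C(p + q, p) = (42 − 19)/(42 + 19) · 2969831763694950 = 1119772632212850.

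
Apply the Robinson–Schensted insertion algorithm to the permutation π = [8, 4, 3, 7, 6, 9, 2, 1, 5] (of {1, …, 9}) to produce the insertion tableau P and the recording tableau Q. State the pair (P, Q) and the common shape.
P = [1, 5, 9] / [2, 6] / [3, 7] / [4] / [8];  Q = [1, 4, 6] / [2, 5] / [3, 9] / [7] / [8];  common shape = (3, 2, 2, 1, 1)

Row-insert the values π_1, π_2, … into P one at a time, bumping the leftmost entry strictly greater than the inserted value down to the next row. The recording tableau Q records, in position (i, j), the step at which that cell was added to P.
  Insert 8 (step 1): P = [8];  Q = [1]
  Insert 4 (step 2): P = [4] / [8];  Q = [1] / [2]
  Insert 3 (step 3): P = [3] / [4] / [8];  Q = [1] / [2] / [3]
  Insert 7 (step 4): P = [3, 7] / [4] / [8];  Q = [1, 4] / [2] / [3]
  Insert 6 (step 5): P = [3, 6] / [4, 7] / [8];  Q = [1, 4] / [2, 5] / [3]
  Insert 9 (step 6): P = [3, 6, 9] / [4, 7] / [8];  Q = [1, 4, 6] / [2, 5] / [3]
  Insert 2 (step 7): P = [2, 6, 9] / [3, 7] / [4] / [8];  Q = [1, 4, 6] / [2, 5] / [3] / [7]
  Insert 1 (step 8): P = [1, 6, 9] / [2, 7] / [3] / [4] / [8];  Q = [1, 4, 6] / [2, 5] / [3] / [7] / [8]
  Insert 5 (step 9): P = [1, 5, 9] / [2, 6] / [3, 7] / [4] / [8];  Q = [1, 4, 6] / [2, 5] / [3, 9] / [7] / [8]
Final shape: (3, 2, 2, 1, 1).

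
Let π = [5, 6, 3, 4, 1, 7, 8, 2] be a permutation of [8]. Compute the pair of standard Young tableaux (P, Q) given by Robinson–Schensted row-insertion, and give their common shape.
P = [1, 2, 7, 8] / [3, 4] / [5, 6];  Q = [1, 2, 6, 7] / [3, 4] / [5, 8];  common shape = (4, 2, 2)

Row-insert the values π_1, π_2, … into P one at a time, bumping the leftmost entry strictly greater than the inserted value down to the next row. The recording tableau Q records, in position (i, j), the step at which that cell was added to P.
  Insert 5 (step 1): P = [5];  Q = [1]
  Insert 6 (step 2): P = [5, 6];  Q = [1, 2]
  Insert 3 (step 3): P = [3, 6] / [5];  Q = [1, 2] / [3]
  Insert 4 (step 4): P = [3, 4] / [5, 6];  Q = [1, 2] / [3, 4]
  Insert 1 (step 5): P = [1, 4] / [3, 6] / [5];  Q = [1, 2] / [3, 4] / [5]
  Insert 7 (step 6): P = [1, 4, 7] / [3, 6] / [5];  Q = [1, 2, 6] / [3, 4] / [5]
  Insert 8 (step 7): P = [1, 4, 7, 8] / [3, 6] / [5];  Q = [1, 2, 6, 7] / [3, 4] / [5]
  Insert 2 (step 8): P = [1, 2, 7, 8] / [3, 4] / [5, 6];  Q = [1, 2, 6, 7] / [3, 4] / [5, 8]
Final shape: (4, 2, 2).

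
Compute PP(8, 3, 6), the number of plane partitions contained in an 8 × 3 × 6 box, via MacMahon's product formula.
PP(8, 3, 6) = 614083470

Evaluate the triple product over i = 1..8, j = 1..3, k = 1..6. The factors are (2/1) · (3/2) · (4/3) · (5/4) · (6/5) · (7/6) · (3/2) · (4/3) · … (144 factors total). The numerators and denominators telescope so the product is an integer; carrying out the multiplication exactly gives PP(8, 3, 6) = 614083470.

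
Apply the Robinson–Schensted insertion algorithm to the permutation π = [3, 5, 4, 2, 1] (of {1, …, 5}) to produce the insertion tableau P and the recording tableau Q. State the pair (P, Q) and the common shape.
P = [1, 4] / [2] / [3] / [5];  Q = [1, 2] / [3] / [4] / [5];  common shape = (2, 1, 1, 1)

Row-insert the values π_1, π_2, … into P one at a time, bumping the leftmost entry strictly greater than the inserted value down to the next row. The recording tableau Q records, in position (i, j), the step at which that cell was added to P.
  Insert 3 (step 1): P = [3];  Q = [1]
  Insert 5 (step 2): P = [3, 5];  Q = [1, 2]
  Insert 4 (step 3): P = [3, 4] / [5];  Q = [1, 2] / [3]
  Insert 2 (step 4): P = [2, 4] / [3] / [5];  Q = [1, 2] / [3] / [4]
  Insert 1 (step 5): P = [1, 4] / [2] / [3] / [5];  Q = [1, 2] / [3] / [4] / [5]
Final shape: (2, 1, 1, 1).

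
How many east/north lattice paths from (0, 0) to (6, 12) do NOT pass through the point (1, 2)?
Number of paths = 9555

Total paths from (0, 0) to (6, 12): C(18, 6) = 18564. Paths through (1, 2): (paths (0, 0) → (1, 2)) × (paths (1, 2) → (6, 12)) = C(3, 1) · C(15, 5) = 3 · 3003 = 9009. Avoidance count = 18564 − 9009 = 9555.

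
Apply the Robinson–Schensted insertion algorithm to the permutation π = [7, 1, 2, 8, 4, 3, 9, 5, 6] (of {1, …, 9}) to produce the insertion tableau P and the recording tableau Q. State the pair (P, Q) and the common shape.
P = [1, 2, 3, 5, 6] / [4, 8, 9] / [7];  Q = [1, 3, 4, 7, 9] / [2, 5, 8] / [6];  common shape = (5, 3, 1)

Row-insert the values π_1, π_2, … into P one at a time, bumping the leftmost entry strictly greater than the inserted value down to the next row. The recording tableau Q records, in position (i, j), the step at which that cell was added to P.
  Insert 7 (step 1): P = [7];  Q = [1]
  Insert 1 (step 2): P = [1] / [7];  Q = [1] / [2]
  Insert 2 (step 3): P = [1, 2] / [7];  Q = [1, 3] / [2]
  Insert 8 (step 4): P = [1, 2, 8] / [7];  Q = [1, 3, 4] / [2]
  Insert 4 (step 5): P = [1, 2, 4] / [7, 8];  Q = [1, 3, 4] / [2, 5]
  Insert 3 (step 6): P = [1, 2, 3] / [4, 8] / [7];  Q = [1, 3, 4] / [2, 5] / [6]
  Insert 9 (step 7): P = [1, 2, 3, 9] / [4, 8] / [7];  Q = [1, 3, 4, 7] / [2, 5] / [6]
  Insert 5 (step 8): P = [1, 2, 3, 5] / [4, 8, 9] / [7];  Q = [1, 3, 4, 7] / [2, 5, 8] / [6]
  Insert 6 (step 9): P = [1, 2, 3, 5, 6] / [4, 8, 9] / [7];  Q = [1, 3, 4, 7, 9] / [2, 5, 8] / [6]
Final shape: (5, 3, 1).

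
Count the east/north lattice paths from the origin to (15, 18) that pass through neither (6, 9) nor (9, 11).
Number of paths = 591481660

Inclusion–exclusion. Total paths: C(33, 15) = 1037158320. Through P₁: C(15, 6)·C(18, 9) = 243343100. Through P₂: C(20, 9)·C(13, 6) = 288219360. Since P₁ is strictly southwest of P₂, a monotone path through both must visit P₁ then P₂; paths through both = C(15, 6)·C(5, 3)·C(13, 6) = 85885800. Avoid both = 1037158320 − 243343100 − 288219360 + 85885800 = 591481660.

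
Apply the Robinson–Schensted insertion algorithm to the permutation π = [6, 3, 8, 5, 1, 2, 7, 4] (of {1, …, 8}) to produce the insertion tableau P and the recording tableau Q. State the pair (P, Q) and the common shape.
P = [1, 2, 4] / [3, 5, 7] / [6, 8];  Q = [1, 3, 7] / [2, 4, 8] / [5, 6];  common shape = (3, 3, 2)

Row-insert the values π_1, π_2, … into P one at a time, bumping the leftmost entry strictly greater than the inserted value down to the next row. The recording tableau Q records, in position (i, j), the step at which that cell was added to P.
  Insert 6 (step 1): P = [6];  Q = [1]
  Insert 3 (step 2): P = [3] / [6];  Q = [1] / [2]
  Insert 8 (step 3): P = [3, 8] / [6];  Q = [1, 3] / [2]
  Insert 5 (step 4): P = [3, 5] / [6, 8];  Q = [1, 3] / [2, 4]
  Insert 1 (step 5): P = [1, 5] / [3, 8] / [6];  Q = [1, 3] / [2, 4] / [5]
  Insert 2 (step 6): P = [1, 2] / [3, 5] / [6, 8];  Q = [1, 3] / [2, 4] / [5, 6]
  Insert 7 (step 7): P = [1, 2, 7] / [3, 5] / [6, 8];  Q = [1, 3, 7] / [2, 4] / [5, 6]
  Insert 4 (step 8): P = [1, 2, 4] / [3, 5, 7] / [6, 8];  Q = [1, 3, 7] / [2, 4, 8] / [5, 6]
Final shape: (3, 3, 2).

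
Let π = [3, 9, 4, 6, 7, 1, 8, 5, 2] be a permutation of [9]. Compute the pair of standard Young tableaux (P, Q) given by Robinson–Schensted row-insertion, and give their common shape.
P = [1, 2, 5, 7, 8] / [3, 4] / [6] / [9];  Q = [1, 2, 4, 5, 7] / [3, 8] / [6] / [9];  common shape = (5, 2, 1, 1)

Row-insert the values π_1, π_2, … into P one at a time, bumping the leftmost entry strictly greater than the inserted value down to the next row. The recording tableau Q records, in position (i, j), the step at which that cell was added to P.
  Insert 3 (step 1): P = [3];  Q = [1]
  Insert 9 (step 2): P = [3, 9];  Q = [1, 2]
  Insert 4 (step 3): P = [3, 4] / [9];  Q = [1, 2] / [3]
  Insert 6 (step 4): P = [3, 4, 6] / [9];  Q = [1, 2, 4] / [3]
  Insert 7 (step 5): P = [3, 4, 6, 7] / [9];  Q = [1, 2, 4, 5] / [3]
  Insert 1 (step 6): P = [1, 4, 6, 7] / [3] / [9];  Q = [1, 2, 4, 5] / [3] / [6]
  Insert 8 (step 7): P = [1, 4, 6, 7, 8] / [3] / [9];  Q = [1, 2, 4, 5, 7] / [3] / [6]
  Insert 5 (step 8): P = [1, 4, 5, 7, 8] / [3, 6] / [9];  Q = [1, 2, 4, 5, 7] / [3, 8] / [6]
  Insert 2 (step 9): P = [1, 2, 5, 7, 8] / [3, 4] / [6] / [9];  Q = [1, 2, 4, 5, 7] / [3, 8] / [6] / [9]
Final shape: (5, 2, 1, 1).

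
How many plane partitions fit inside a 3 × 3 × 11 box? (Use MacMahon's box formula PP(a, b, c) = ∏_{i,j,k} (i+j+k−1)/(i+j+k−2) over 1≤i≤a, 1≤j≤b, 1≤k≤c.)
PP(3, 3, 11) = 2318680

Evaluate the triple product over i = 1..3, j = 1..3, k = 1..11. The factors are (2/1) · (3/2) · (4/3) · (5/4) · (6/5) · (7/6) · (8/7) · (9/8) · … (99 factors total). The numerators and denominators telescope so the product is an integer; carrying out the multiplication exactly gives PP(3, 3, 11) = 2318680.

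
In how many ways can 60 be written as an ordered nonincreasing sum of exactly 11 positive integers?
p(60, 11 parts) = 70515

Partitions of n into exactly k parts are in bijection with partitions of n − k into at most k parts (subtract 1 from each part). So p(60, exactly 11) = p(49, parts ≤ 11). Computing via the recurrence p(m, j) = p(m, j−1) + p(m−j, j) gives 70515.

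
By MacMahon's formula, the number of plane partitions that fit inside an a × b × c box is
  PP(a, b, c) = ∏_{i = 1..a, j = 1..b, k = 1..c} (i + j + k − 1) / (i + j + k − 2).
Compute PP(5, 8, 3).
PP(5, 8, 3) = 61408347

Evaluate the triple product over i = 1..5, j = 1..8, k = 1..3. The factors are (2/1) · (3/2) · (4/3) · (3/2) · (4/3) · (5/4) · (4/3) · (5/4) · … (120 factors total). The numerators and denominators telescope so the product is an integer; carrying out the multiplication exactly gives PP(5, 8, 3) = 61408347.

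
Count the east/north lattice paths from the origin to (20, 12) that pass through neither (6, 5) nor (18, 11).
Number of paths = 94009314

Inclusion–exclusion. Total paths: C(32, 20) = 225792840. Through P₁: C(11, 6)·C(21, 14) = 53721360. Through P₂: C(29, 18)·C(3, 2) = 103791870. Since P₁ is strictly southwest of P₂, a monotone path through both must visit P₁ then P₂; paths through both = C(11, 6)·C(18, 12)·C(3, 2) = 25729704. Avoid both = 225792840 − 53721360 − 103791870 + 25729704 = 94009314.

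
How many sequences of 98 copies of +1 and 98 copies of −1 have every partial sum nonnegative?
C_98 = 57743358069601357782187700608042856334020731624756611000

These ballot sequences are counted by the Catalan number C_n = (1/(n + 1)) · C(2n, n). For n = 98: C_98 = (1/99) · C(196, 98) = 5716592448890534420436582360196242777068052430850904489000/99 = 57743358069601357782187700608042856334020731624756611000.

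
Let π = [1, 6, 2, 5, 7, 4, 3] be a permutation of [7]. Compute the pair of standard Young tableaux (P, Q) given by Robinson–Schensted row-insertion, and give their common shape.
P = [1, 2, 3, 7] / [4] / [5] / [6];  Q = [1, 2, 4, 5] / [3] / [6] / [7];  common shape = (4, 1, 1, 1)

Row-insert the values π_1, π_2, … into P one at a time, bumping the leftmost entry strictly greater than the inserted value down to the next row. The recording tableau Q records, in position (i, j), the step at which that cell was added to P.
  Insert 1 (step 1): P = [1];  Q = [1]
  Insert 6 (step 2): P = [1, 6];  Q = [1, 2]
  Insert 2 (step 3): P = [1, 2] / [6];  Q = [1, 2] / [3]
  Insert 5 (step 4): P = [1, 2, 5] / [6];  Q = [1, 2, 4] / [3]
  Insert 7 (step 5): P = [1, 2, 5, 7] / [6];  Q = [1, 2, 4, 5] / [3]
  Insert 4 (step 6): P = [1, 2, 4, 7] / [5] / [6];  Q = [1, 2, 4, 5] / [3] / [6]
  Insert 3 (step 7): P = [1, 2, 3, 7] / [4] / [5] / [6];  Q = [1, 2, 4, 5] / [3] / [6] / [7]
Final shape: (4, 1, 1, 1).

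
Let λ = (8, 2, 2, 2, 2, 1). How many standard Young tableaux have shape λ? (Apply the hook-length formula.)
# SYT of shape (8, 2, 2, 2, 2, 1) = 399840

Hook-length formula: f^λ = n! / Π hook(c), product over all cells c of the Young diagram. For λ = (8, 2, 2, 2, 2, 1), n = 17 boxes. Hook lengths by row (left-to-right, top-to-bottom): [13, 11, 6, 5, 4, 3, 2, 1]; [6, 4]; [5, 3]; [4, 2]; [3, 1]; [1]. Product of hooks = 889574400. So f^λ = 17! / 889574400 = 355687428096000 / 889574400 = 399840.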